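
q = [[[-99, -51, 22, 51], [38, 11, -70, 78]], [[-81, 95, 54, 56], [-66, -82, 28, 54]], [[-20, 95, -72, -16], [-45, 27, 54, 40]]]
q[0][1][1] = 11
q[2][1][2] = 54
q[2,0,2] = -72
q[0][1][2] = -70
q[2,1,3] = 40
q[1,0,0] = -81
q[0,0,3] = 51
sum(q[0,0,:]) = -77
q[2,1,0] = -45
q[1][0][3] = 56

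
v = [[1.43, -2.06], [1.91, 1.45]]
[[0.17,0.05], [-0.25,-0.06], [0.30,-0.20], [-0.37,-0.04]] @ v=[[0.34, -0.28], [-0.47, 0.43], [0.05, -0.91], [-0.61, 0.7]]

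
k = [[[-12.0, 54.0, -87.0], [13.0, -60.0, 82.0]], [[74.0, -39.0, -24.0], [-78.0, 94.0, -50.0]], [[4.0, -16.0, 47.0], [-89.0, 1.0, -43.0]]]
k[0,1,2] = 82.0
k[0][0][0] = -12.0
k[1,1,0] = -78.0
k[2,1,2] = -43.0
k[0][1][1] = -60.0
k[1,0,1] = -39.0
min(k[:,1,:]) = -89.0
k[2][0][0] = 4.0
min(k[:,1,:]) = -89.0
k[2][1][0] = -89.0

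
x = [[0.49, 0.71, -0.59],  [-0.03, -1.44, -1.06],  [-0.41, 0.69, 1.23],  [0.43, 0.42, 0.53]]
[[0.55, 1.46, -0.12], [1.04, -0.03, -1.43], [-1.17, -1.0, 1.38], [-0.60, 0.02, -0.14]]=x @ [[-0.17, 0.59, -1.40], [0.04, 0.78, 0.92], [-1.03, -1.05, 0.14]]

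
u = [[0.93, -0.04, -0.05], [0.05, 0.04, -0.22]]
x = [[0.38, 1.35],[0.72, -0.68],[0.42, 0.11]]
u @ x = [[0.30, 1.28], [-0.04, 0.02]]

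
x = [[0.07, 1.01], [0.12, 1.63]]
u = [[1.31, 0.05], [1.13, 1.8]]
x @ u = [[1.23, 1.82], [2.00, 2.94]]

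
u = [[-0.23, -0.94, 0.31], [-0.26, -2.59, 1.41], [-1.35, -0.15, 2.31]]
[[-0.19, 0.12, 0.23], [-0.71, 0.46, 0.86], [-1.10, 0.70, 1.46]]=u @ [[0.11, -0.07, -0.19],[0.04, -0.03, -0.03],[-0.41, 0.26, 0.52]]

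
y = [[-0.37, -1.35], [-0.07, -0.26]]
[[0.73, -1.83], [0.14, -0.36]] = y @ [[1.10, -2.78], [-0.84, 2.12]]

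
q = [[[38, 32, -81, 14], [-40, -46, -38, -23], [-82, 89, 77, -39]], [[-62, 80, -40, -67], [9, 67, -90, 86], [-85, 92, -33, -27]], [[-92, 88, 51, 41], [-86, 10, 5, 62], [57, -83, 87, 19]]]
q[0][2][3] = -39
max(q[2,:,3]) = 62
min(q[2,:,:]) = -92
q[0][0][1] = 32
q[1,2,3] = -27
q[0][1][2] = -38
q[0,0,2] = -81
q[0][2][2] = 77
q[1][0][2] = -40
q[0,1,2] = -38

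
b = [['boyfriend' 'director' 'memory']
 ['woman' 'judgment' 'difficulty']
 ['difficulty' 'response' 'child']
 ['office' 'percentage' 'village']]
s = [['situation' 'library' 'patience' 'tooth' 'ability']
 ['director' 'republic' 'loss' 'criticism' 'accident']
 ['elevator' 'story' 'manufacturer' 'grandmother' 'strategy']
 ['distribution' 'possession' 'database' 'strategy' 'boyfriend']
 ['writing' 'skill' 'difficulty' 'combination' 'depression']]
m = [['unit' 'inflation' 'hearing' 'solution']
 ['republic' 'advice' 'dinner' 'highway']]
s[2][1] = 'story'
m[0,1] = 'inflation'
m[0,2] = 'hearing'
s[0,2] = 'patience'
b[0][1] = 'director'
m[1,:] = ['republic', 'advice', 'dinner', 'highway']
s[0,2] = 'patience'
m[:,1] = ['inflation', 'advice']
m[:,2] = ['hearing', 'dinner']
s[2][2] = 'manufacturer'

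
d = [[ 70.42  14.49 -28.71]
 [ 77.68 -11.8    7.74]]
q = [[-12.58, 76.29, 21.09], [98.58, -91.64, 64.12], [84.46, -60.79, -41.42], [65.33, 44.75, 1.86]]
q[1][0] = 98.58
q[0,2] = 21.09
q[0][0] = -12.58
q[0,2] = 21.09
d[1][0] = 77.68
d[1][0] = 77.68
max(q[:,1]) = 76.29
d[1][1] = -11.8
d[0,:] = [70.42, 14.49, -28.71]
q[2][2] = -41.42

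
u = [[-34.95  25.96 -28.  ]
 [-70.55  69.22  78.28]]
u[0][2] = -28.0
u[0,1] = 25.96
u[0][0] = -34.95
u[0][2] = -28.0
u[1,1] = 69.22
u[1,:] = [-70.55, 69.22, 78.28]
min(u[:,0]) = -70.55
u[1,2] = 78.28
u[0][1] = 25.96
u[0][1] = 25.96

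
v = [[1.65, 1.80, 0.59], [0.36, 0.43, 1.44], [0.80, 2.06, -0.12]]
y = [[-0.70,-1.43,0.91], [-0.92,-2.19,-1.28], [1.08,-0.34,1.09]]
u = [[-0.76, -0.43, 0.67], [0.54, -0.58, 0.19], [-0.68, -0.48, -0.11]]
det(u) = -0.53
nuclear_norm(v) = 5.33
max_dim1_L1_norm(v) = 4.04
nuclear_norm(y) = 5.73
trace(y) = -1.80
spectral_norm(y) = 2.97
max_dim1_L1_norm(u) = 1.86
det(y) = 4.96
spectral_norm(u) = 1.29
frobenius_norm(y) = 3.62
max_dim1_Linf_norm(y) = 2.19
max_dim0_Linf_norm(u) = 0.76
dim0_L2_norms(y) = [1.58, 2.64, 1.91]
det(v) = -2.59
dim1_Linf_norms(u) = [0.76, 0.58, 0.68]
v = u @ y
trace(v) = 1.96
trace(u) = -1.45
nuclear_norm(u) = 2.61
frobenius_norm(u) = 1.61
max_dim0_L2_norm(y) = 2.64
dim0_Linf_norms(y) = [1.08, 2.19, 1.28]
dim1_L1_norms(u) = [1.86, 1.31, 1.27]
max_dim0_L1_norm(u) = 1.98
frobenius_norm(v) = 3.69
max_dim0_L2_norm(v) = 2.77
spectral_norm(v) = 3.35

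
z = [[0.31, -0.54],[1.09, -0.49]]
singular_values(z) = [1.31, 0.33]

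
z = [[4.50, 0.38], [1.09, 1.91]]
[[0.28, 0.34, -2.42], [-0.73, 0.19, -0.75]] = z@[[0.10, 0.07, -0.53], [-0.44, 0.06, -0.09]]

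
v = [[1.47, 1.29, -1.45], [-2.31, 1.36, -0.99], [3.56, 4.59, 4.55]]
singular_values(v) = [7.47, 2.71, 2.33]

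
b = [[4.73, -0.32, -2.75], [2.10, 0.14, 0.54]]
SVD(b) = [[-0.96, -0.29],  [-0.29, 0.96]] @ diag([5.707287263845738, 1.478469508628513]) @ [[-0.90, 0.05, 0.43], [0.44, 0.15, 0.89]]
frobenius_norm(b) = 5.90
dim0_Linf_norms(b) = [4.73, 0.32, 2.75]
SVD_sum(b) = [[4.92, -0.25, -2.37], [1.48, -0.08, -0.72]] + [[-0.19, -0.07, -0.38],[0.62, 0.22, 1.26]]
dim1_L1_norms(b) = [7.8, 2.78]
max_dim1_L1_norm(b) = 7.8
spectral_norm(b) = 5.71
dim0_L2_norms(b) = [5.18, 0.35, 2.8]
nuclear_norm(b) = 7.19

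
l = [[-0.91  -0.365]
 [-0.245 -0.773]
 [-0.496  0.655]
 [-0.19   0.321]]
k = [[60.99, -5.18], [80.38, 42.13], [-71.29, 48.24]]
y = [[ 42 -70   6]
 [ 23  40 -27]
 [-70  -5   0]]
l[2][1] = 0.655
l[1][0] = -0.245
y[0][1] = -70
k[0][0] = 60.99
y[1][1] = 40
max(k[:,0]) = 80.38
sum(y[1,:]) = 36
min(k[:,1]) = -5.18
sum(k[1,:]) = 122.50999999999999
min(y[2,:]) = -70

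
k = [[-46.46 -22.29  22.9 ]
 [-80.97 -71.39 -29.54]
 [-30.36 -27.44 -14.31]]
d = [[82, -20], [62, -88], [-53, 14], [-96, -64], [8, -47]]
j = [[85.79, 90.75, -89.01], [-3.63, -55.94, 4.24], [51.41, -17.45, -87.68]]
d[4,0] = 8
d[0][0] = 82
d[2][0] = -53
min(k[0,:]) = -46.46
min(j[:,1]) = -55.94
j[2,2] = -87.68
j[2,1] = -17.45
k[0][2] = 22.9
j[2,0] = 51.41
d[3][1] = -64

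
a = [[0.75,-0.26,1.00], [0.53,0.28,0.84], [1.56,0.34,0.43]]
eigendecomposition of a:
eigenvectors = [[0.5, 0.55, 0.2],[0.54, 0.33, -0.93],[0.68, -0.77, -0.30]]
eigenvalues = [1.84, -0.82, 0.44]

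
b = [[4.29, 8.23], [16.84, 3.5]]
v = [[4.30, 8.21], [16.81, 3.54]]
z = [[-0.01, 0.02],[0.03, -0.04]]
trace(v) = 7.84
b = v + z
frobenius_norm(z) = 0.05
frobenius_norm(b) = 19.54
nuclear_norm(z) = 0.06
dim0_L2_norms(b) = [17.38, 8.94]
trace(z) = -0.05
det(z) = -0.00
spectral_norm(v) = 18.33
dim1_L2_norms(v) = [9.27, 17.18]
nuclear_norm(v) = 25.03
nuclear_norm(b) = 25.08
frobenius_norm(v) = 19.52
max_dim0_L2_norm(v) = 17.35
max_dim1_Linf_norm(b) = 16.84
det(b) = -123.58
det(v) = -122.79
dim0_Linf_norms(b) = [16.84, 8.23]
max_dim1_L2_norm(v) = 17.18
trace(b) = 7.79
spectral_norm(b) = 18.35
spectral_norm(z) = 0.05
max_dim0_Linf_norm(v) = 16.81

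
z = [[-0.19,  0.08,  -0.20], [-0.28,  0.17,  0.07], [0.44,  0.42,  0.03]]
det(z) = 0.05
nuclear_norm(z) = 1.19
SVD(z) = [[-0.21,  -0.54,  0.82], [-0.21,  -0.79,  -0.58], [0.96,  -0.29,  0.05]] @ diag([0.6275547863529678, 0.36060596578245185, 0.20429960246556075]) @ [[0.83, 0.56, 0.09], [0.55, -0.83, 0.12], [0.14, -0.05, -0.99]]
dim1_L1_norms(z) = [0.47, 0.52, 0.89]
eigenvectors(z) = [[0.03-0.52j, 0.03+0.52j, (-0.18+0j)], [0.31-0.11j, 0.31+0.11j, (0.67+0j)], [-0.79+0.00j, (-0.79-0j), (0.72+0j)]]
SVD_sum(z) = [[-0.11, -0.07, -0.01], [-0.11, -0.07, -0.01], [0.5, 0.33, 0.05]] + [[-0.11,0.16,-0.02], [-0.16,0.24,-0.03], [-0.06,0.09,-0.01]] + [[0.02, -0.01, -0.16], [-0.02, 0.01, 0.12], [0.00, -0.0, -0.01]]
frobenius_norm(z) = 0.75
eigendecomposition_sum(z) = [[-0.10+0.16j,(0.07+0.07j),(-0.09-0.02j)], [(-0.12-0.02j),-0.02+0.06j,(-0.01-0.06j)], [(0.24+0.14j),(0.1-0.11j),-0.03+0.14j]] + [[-0.10-0.16j, 0.07-0.07j, -0.09+0.02j], [(-0.12+0.02j), -0.02-0.06j, (-0.01+0.06j)], [0.24-0.14j, (0.1+0.11j), (-0.03-0.14j)]] + [[(0.01+0j), (-0.06-0j), -0.02-0.00j], [-0.05-0.00j, 0.22+0.00j, 0.08+0.00j], [(-0.05-0j), 0.23+0.00j, 0.09+0.00j]]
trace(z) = 0.01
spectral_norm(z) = 0.63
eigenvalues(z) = [(-0.15+0.35j), (-0.15-0.35j), (0.32+0j)]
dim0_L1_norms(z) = [0.91, 0.67, 0.3]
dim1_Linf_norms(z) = [0.2, 0.28, 0.44]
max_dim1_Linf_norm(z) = 0.44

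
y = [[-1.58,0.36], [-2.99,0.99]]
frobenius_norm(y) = 3.54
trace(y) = -0.59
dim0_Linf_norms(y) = [2.99, 0.99]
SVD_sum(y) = [[-1.54, 0.48], [-3.01, 0.93]] + [[-0.04, -0.12], [0.02, 0.06]]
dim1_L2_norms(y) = [1.62, 3.15]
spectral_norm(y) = 3.54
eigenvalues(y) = [-1.05, 0.46]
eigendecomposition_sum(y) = [[-1.42,  0.25],[-2.08,  0.37]] + [[-0.16,0.11],[-0.91,0.62]]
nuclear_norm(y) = 3.68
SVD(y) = [[-0.46, -0.89], [-0.89, 0.46]] @ diag([3.539379244053036, 0.13782077770264828]) @ [[0.96, -0.30], [0.30, 0.96]]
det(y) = -0.49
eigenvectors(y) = [[-0.56, -0.17], [-0.83, -0.98]]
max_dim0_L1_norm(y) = 4.57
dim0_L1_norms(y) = [4.57, 1.35]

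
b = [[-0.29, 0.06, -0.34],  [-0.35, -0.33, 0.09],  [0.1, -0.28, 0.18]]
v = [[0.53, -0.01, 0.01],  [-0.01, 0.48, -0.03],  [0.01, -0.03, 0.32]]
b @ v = [[-0.16, 0.04, -0.11], [-0.18, -0.16, 0.04], [0.06, -0.14, 0.07]]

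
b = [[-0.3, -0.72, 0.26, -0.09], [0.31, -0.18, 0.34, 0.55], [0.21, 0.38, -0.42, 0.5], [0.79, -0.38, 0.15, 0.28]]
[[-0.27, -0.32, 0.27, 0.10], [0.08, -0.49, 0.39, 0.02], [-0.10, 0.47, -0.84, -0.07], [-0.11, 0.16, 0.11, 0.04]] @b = [[0.12, 0.32, -0.28, 0.01], [-0.08, 0.17, -0.31, -0.08], [-0.06, -0.31, 0.48, -0.17], [0.14, 0.08, -0.01, 0.16]]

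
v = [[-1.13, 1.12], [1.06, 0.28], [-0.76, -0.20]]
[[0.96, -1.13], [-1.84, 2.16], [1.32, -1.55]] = v @[[-1.55, 1.82], [-0.71, 0.83]]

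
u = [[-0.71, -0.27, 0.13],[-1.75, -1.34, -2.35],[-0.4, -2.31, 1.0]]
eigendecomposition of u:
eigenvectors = [[-0.07, -0.78, 0.08],[-0.85, 0.45, -0.55],[-0.51, 0.44, 0.83]]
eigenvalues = [-2.9, -0.63, 2.48]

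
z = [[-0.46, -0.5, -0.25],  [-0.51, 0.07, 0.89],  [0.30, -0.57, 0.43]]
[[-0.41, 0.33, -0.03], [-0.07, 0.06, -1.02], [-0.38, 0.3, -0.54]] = z @[[0.15, -0.12, 0.27], [0.70, -0.56, 0.32], [-0.05, 0.04, -1.02]]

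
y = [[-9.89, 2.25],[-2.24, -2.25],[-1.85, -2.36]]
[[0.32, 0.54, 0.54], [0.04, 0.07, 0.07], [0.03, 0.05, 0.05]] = y @ [[-0.03, -0.05, -0.05], [0.01, 0.02, 0.02]]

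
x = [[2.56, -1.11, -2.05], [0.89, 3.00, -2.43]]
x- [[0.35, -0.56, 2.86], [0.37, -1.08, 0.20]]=[[2.21, -0.55, -4.91], [0.52, 4.08, -2.63]]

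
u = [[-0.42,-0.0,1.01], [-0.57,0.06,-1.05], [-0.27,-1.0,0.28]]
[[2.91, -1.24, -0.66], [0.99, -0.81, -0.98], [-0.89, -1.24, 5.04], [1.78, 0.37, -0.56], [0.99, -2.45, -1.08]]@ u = [[-0.34,0.59,4.06], [0.31,0.93,1.58], [-0.28,-5.11,1.81], [-0.81,0.58,1.25], [1.27,0.93,3.27]]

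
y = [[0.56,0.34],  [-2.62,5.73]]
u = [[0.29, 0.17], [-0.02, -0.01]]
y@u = [[0.16, 0.09], [-0.87, -0.50]]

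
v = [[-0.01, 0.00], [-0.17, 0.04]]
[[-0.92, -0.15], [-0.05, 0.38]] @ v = [[0.03, -0.01], [-0.06, 0.02]]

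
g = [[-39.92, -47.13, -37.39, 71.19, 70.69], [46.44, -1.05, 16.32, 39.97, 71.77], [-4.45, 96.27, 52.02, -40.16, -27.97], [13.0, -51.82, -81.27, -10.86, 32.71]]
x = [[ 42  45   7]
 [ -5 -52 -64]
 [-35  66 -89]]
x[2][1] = 66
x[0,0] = 42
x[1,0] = -5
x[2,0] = -35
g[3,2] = -81.27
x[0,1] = 45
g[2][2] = 52.02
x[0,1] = 45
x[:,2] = [7, -64, -89]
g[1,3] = 39.97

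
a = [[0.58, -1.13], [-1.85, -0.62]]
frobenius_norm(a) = 2.33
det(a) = -2.45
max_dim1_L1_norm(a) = 2.47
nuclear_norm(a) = 3.21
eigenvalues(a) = [1.55, -1.59]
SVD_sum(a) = [[0.31, 0.07],[-1.89, -0.42]] + [[0.27, -1.20], [0.04, -0.2]]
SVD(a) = [[-0.16, 0.99], [0.99, 0.16]] @ diag([1.96682409630599, 1.2457138412131918]) @ [[-0.98, -0.22], [0.22, -0.98]]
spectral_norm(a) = 1.97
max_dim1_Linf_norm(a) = 1.85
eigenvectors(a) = [[0.76, 0.46], [-0.65, 0.89]]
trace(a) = -0.04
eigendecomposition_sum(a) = [[1.07, -0.56],[-0.91, 0.48]] + [[-0.49,-0.57], [-0.94,-1.1]]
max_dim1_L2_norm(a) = 1.95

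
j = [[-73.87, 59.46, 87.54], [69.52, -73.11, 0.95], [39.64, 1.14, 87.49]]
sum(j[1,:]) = -2.6400000000000032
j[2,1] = 1.14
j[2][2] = 87.49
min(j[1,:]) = -73.11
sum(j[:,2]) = 175.98000000000002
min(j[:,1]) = -73.11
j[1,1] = -73.11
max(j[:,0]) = 69.52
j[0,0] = -73.87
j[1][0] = 69.52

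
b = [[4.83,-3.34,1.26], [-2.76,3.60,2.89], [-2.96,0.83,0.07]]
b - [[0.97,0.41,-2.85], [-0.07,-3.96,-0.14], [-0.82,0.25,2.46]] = [[3.86, -3.75, 4.11],[-2.69, 7.56, 3.03],[-2.14, 0.58, -2.39]]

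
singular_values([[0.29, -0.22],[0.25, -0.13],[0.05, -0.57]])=[0.67, 0.31]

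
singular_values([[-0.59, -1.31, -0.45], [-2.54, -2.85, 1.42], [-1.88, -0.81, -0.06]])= [4.6, 1.05, 0.91]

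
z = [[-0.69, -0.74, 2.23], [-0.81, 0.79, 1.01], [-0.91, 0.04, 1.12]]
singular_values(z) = [2.99, 1.17, 0.27]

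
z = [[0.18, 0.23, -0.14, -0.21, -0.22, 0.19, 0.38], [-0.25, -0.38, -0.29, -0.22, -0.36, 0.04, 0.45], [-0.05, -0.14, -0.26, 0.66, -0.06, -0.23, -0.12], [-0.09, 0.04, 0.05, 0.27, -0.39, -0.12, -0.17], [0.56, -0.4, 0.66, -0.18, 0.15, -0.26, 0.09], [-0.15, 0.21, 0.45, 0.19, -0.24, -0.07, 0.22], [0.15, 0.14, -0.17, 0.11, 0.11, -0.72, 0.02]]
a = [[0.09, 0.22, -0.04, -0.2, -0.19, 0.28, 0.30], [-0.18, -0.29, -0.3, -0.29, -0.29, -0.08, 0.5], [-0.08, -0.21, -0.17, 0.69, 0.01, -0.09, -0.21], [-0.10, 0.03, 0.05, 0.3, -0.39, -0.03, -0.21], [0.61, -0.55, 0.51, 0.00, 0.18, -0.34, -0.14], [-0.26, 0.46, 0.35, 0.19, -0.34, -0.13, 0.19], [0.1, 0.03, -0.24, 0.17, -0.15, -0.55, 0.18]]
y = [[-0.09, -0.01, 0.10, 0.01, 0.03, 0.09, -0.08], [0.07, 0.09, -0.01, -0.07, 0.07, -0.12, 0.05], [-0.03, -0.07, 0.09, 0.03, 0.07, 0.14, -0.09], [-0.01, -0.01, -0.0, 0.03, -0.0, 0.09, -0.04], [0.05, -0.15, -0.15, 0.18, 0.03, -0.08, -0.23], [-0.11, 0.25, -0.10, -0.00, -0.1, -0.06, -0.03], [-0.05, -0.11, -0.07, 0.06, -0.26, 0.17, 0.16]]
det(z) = 0.04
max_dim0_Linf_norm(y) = 0.26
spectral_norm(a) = 1.19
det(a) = 0.03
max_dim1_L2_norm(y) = 0.38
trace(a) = 0.16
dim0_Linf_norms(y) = [0.11, 0.25, 0.15, 0.18, 0.26, 0.17, 0.23]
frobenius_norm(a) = 2.00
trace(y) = 0.25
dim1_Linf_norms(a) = [0.3, 0.5, 0.69, 0.39, 0.61, 0.46, 0.55]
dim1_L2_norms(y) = [0.18, 0.2, 0.22, 0.1, 0.37, 0.31, 0.38]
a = z + y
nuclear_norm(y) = 1.48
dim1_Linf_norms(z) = [0.38, 0.45, 0.66, 0.39, 0.66, 0.45, 0.72]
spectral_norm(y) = 0.41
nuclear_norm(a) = 4.77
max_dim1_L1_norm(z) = 2.3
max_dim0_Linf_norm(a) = 0.69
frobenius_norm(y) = 0.72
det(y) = -0.00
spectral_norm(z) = 1.10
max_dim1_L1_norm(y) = 0.88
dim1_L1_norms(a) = [1.32, 1.93, 1.46, 1.11, 2.33, 1.92, 1.42]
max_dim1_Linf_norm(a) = 0.69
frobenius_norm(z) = 2.00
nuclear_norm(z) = 4.89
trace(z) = -0.09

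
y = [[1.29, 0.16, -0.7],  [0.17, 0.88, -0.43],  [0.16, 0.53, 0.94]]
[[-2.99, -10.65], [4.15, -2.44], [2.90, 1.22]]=y@[[-2.74, -6.84],[5.47, -0.19],[0.47, 2.57]]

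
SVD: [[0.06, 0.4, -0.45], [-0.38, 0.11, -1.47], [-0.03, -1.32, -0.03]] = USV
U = [[-0.34,-0.16,-0.93],[-0.89,0.36,0.27],[0.3,0.92,-0.26]]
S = [1.61, 1.34, 0.15]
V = [[0.19, -0.39, 0.9], [-0.13, -0.92, -0.37], [-0.97, 0.05, 0.23]]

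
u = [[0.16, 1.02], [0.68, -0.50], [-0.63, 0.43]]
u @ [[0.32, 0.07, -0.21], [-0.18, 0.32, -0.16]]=[[-0.13,0.34,-0.20], [0.31,-0.11,-0.06], [-0.28,0.09,0.06]]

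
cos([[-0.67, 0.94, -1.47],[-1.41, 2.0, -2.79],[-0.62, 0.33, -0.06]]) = [[0.98,-0.33,0.67], [0.06,0.23,1.45], [0.01,-0.03,1.00]]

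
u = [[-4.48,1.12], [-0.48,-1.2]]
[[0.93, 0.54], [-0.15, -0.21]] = u@ [[-0.16, -0.07], [0.19, 0.20]]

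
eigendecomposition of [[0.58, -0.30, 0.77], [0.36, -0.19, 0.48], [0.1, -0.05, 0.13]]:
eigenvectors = [[-0.84, 0.58, -0.53], [-0.52, 0.8, 0.58], [-0.15, -0.13, 0.62]]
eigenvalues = [0.53, -0.01, -0.0]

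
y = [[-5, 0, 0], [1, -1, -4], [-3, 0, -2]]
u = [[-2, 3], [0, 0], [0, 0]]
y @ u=[[10, -15], [-2, 3], [6, -9]]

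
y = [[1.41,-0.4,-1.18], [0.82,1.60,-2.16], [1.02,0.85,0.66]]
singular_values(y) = [3.09, 1.46, 1.39]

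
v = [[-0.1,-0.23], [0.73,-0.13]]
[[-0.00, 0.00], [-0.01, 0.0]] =v @ [[-0.01,-0.00], [0.02,0.00]]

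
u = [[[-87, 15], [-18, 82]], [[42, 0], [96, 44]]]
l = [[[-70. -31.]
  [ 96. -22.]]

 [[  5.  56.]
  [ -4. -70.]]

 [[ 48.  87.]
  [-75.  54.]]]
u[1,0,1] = 0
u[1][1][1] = 44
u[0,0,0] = -87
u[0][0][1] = 15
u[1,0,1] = 0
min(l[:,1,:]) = -75.0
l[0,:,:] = [[-70.0, -31.0], [96.0, -22.0]]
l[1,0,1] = 56.0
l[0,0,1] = -31.0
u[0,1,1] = 82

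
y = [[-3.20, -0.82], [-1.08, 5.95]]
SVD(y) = [[-0.06, 1.0], [1.00, 0.06]] @ diag([6.0537247454985, 3.291461180955826]) @ [[-0.15, 0.99], [-0.99, -0.15]]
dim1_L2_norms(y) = [3.3, 6.05]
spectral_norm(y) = 6.05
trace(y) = 2.75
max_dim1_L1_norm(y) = 7.03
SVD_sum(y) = [[0.05,-0.33], [-0.90,5.98]] + [[-3.25, -0.49],[-0.18, -0.03]]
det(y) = -19.93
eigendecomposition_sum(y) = [[-3.26,-0.29], [-0.38,-0.03]] + [[0.06, -0.53], [-0.7, 5.98]]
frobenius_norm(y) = 6.89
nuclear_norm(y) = 9.35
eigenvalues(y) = [-3.3, 6.05]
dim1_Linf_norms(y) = [3.2, 5.95]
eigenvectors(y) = [[-0.99,0.09],[-0.12,-1.0]]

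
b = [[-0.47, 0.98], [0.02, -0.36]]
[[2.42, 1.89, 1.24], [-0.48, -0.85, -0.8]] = b @[[-2.72, 1.00, 2.28], [1.17, 2.41, 2.36]]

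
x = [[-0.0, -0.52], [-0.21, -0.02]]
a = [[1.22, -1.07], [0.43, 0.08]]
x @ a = [[-0.22, -0.04], [-0.26, 0.22]]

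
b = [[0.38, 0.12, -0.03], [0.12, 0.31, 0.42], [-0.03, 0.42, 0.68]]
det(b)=-0.000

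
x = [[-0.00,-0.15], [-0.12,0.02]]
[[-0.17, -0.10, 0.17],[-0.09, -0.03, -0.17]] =x @ [[0.91, 0.33, 1.24], [1.15, 0.65, -1.11]]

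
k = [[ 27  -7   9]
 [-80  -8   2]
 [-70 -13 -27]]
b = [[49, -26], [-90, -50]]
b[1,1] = -50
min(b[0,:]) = -26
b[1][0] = -90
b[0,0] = 49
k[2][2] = -27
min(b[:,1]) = -50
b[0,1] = -26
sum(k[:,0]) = -123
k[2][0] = -70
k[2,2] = -27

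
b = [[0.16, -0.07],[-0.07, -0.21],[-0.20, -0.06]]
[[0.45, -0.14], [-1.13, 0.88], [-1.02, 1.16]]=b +[[0.29, -0.07], [-1.06, 1.09], [-0.82, 1.22]]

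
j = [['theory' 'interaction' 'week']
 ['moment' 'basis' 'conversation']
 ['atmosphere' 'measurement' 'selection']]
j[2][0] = 'atmosphere'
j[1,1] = 'basis'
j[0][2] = 'week'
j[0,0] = 'theory'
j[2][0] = 'atmosphere'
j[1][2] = 'conversation'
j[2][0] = 'atmosphere'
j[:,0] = ['theory', 'moment', 'atmosphere']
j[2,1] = 'measurement'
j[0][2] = 'week'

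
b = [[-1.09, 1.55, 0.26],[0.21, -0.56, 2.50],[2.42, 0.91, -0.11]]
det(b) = 12.228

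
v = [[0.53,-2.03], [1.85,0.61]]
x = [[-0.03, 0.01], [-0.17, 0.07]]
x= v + [[-0.56,2.04], [-2.02,-0.54]]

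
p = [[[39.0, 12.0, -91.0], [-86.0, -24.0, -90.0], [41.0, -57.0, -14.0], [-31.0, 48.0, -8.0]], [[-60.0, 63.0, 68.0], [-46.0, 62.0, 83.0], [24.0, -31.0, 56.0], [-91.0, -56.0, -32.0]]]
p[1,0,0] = -60.0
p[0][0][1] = 12.0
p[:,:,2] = [[-91.0, -90.0, -14.0, -8.0], [68.0, 83.0, 56.0, -32.0]]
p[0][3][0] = -31.0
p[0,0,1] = 12.0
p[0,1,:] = [-86.0, -24.0, -90.0]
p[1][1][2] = 83.0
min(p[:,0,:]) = -91.0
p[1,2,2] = 56.0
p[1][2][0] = 24.0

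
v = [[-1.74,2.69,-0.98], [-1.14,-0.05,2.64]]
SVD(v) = [[-0.97, 0.23], [0.23, 0.97]] @ diag([3.3761430322473887, 2.8456033149065956]) @ [[0.42, -0.78, 0.46], [-0.53, 0.20, 0.82]]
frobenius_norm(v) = 4.42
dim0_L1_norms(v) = [2.88, 2.74, 3.62]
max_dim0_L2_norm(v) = 2.82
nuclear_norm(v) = 6.22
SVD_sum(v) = [[-1.39, 2.56, -1.52], [0.33, -0.6, 0.36]] + [[-0.35, 0.13, 0.54], [-1.47, 0.55, 2.28]]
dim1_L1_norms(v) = [5.41, 3.83]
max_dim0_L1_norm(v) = 3.62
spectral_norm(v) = 3.38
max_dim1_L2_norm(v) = 3.35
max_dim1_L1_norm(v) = 5.41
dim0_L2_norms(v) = [2.08, 2.69, 2.82]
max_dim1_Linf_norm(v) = 2.69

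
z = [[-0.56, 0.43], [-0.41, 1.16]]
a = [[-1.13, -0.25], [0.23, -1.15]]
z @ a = [[0.73, -0.35], [0.73, -1.23]]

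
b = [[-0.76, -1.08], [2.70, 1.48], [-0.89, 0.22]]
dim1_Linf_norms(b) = [1.08, 2.7, 0.89]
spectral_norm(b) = 3.37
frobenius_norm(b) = 3.47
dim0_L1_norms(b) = [4.35, 2.78]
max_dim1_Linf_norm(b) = 2.7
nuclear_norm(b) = 4.22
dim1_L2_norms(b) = [1.32, 3.08, 0.92]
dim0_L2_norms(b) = [2.94, 1.85]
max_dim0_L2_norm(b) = 2.94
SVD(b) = [[-0.36, -0.65], [0.91, -0.09], [-0.20, 0.75]] @ diag([3.368693391951835, 0.8466432725888982]) @ [[0.86, 0.50], [-0.50, 0.86]]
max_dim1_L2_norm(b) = 3.08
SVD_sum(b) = [[-1.04, -0.6], [2.66, 1.55], [-0.57, -0.33]] + [[0.28, -0.48], [0.04, -0.07], [-0.32, 0.55]]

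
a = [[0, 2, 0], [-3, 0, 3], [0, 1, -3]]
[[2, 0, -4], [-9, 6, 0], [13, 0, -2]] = a@[[-1, -2, 0], [1, 0, -2], [-4, 0, 0]]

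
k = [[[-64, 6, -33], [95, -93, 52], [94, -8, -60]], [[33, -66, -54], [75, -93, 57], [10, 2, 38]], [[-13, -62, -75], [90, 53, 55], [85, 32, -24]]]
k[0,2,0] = 94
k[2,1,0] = 90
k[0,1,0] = 95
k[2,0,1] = -62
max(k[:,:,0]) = 95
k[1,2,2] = 38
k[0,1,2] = 52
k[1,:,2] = [-54, 57, 38]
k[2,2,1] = 32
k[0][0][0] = -64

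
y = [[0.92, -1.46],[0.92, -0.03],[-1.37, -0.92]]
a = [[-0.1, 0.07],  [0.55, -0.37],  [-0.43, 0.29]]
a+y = [[0.82, -1.39], [1.47, -0.40], [-1.8, -0.63]]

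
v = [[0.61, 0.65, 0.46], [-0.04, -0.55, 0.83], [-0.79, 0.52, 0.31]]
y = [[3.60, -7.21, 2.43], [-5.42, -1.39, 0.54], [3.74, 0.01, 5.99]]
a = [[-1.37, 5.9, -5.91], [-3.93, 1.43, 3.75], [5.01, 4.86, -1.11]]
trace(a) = -1.05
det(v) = -0.99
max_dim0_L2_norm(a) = 7.78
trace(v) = 0.37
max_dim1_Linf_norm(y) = 7.21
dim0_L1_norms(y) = [12.76, 8.61, 8.96]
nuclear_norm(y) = 20.33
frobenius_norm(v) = 1.73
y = a @ v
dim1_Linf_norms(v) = [0.65, 0.83, 0.79]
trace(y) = 8.20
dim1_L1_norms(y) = [13.24, 7.35, 9.74]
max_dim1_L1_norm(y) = 13.24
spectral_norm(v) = 1.00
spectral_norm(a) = 9.77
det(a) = 267.47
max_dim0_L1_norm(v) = 1.72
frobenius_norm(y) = 12.34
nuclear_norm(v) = 2.99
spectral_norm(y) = 9.73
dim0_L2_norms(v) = [1.0, 1.0, 1.0]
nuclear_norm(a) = 20.37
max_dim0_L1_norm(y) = 12.76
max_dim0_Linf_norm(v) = 0.83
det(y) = -266.13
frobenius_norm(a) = 12.37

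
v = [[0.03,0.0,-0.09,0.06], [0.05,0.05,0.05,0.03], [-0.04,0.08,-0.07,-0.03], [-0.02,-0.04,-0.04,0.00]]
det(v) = -0.000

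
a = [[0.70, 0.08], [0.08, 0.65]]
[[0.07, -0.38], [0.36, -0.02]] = a @[[0.04, -0.55], [0.55, 0.04]]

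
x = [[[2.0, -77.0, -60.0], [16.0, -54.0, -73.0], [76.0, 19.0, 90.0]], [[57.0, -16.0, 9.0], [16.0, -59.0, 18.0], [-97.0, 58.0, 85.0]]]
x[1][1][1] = -59.0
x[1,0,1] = -16.0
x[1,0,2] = 9.0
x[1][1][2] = 18.0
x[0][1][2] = -73.0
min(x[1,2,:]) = -97.0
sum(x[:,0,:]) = -85.0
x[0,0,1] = -77.0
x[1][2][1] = 58.0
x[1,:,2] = [9.0, 18.0, 85.0]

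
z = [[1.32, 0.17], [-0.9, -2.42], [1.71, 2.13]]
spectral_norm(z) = 3.81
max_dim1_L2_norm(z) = 2.73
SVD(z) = [[-0.23, -0.84],[0.66, -0.51],[-0.72, -0.2]] @ diag([3.805299714705543, 1.190963509626519]) @ [[-0.56, -0.83], [-0.83, 0.56]]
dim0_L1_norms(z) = [3.93, 4.72]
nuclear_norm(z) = 5.00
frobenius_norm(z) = 3.99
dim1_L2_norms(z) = [1.33, 2.58, 2.73]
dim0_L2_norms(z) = [2.34, 3.23]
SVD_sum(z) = [[0.49, 0.73], [-1.40, -2.08], [1.52, 2.26]] + [[0.83,-0.56],  [0.5,-0.34],  [0.19,-0.13]]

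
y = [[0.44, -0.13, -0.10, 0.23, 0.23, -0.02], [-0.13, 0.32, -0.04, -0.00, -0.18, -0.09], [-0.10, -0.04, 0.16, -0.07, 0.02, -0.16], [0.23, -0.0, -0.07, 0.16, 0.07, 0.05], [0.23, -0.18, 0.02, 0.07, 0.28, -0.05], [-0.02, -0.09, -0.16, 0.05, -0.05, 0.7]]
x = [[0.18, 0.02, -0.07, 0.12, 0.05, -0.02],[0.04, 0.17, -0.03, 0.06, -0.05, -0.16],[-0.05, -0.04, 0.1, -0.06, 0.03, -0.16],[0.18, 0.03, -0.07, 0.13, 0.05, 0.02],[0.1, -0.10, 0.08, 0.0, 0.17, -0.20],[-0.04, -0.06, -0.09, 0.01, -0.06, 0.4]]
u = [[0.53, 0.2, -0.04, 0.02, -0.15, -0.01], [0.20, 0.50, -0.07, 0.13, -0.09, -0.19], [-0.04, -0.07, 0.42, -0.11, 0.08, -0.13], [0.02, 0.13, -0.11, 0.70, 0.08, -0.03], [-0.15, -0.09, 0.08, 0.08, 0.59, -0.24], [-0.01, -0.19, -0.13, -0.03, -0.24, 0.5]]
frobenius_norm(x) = 0.70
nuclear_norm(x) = 1.21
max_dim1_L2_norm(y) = 0.73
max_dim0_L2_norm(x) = 0.5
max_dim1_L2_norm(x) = 0.42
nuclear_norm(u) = 3.24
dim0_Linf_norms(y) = [0.44, 0.32, 0.16, 0.23, 0.28, 0.7]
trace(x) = 1.15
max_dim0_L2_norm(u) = 0.73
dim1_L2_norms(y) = [0.57, 0.4, 0.26, 0.3, 0.41, 0.73]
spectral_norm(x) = 0.54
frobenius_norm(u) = 1.50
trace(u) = 3.24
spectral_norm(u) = 0.89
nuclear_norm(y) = 2.06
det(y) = 0.00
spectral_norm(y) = 0.81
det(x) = -0.00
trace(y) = 2.06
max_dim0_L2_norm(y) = 0.73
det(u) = 0.01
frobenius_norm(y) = 1.16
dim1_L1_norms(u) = [0.95, 1.18, 0.85, 1.07, 1.23, 1.1]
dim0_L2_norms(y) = [0.57, 0.4, 0.26, 0.3, 0.41, 0.73]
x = u @ y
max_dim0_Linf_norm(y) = 0.7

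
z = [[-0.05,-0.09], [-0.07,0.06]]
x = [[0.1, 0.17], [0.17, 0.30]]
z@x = [[-0.02,-0.04], [0.0,0.01]]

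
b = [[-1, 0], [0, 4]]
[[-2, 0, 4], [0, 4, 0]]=b @ [[2, 0, -4], [0, 1, 0]]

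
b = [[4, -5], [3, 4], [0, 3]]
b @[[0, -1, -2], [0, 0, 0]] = [[0, -4, -8], [0, -3, -6], [0, 0, 0]]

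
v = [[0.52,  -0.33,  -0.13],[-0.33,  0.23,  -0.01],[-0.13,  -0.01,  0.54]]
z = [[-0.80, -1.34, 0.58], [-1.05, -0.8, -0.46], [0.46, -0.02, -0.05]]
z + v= [[-0.28, -1.67, 0.45], [-1.38, -0.57, -0.47], [0.33, -0.03, 0.49]]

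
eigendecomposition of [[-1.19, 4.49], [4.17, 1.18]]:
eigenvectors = [[-0.81, -0.62], [0.59, -0.78]]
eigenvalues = [-4.49, 4.48]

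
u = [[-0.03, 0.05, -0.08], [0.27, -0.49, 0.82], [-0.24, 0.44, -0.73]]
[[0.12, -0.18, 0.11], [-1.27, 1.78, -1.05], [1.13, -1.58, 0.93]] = u @ [[0.45, 1.55, -2.17], [-0.51, 0.76, -0.48], [-2.0, 2.11, -0.85]]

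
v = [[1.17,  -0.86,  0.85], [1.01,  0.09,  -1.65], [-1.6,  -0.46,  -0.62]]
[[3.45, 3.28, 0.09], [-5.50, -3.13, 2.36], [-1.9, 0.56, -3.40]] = v @ [[0.07, -0.24, 1.69], [-0.62, -2.55, 1.91], [3.34, 1.61, -0.29]]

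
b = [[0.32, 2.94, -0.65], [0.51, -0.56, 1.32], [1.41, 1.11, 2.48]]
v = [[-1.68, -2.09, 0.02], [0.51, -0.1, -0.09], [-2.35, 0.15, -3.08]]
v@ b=[[-1.58, -3.75, -1.62], [-0.01, 1.46, -0.69], [-5.02, -10.41, -5.91]]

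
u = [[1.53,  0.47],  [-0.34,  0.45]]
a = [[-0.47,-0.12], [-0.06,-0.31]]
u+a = [[1.06, 0.35], [-0.4, 0.14]]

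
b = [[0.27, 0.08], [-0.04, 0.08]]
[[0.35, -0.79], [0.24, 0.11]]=b@[[0.37, -2.91], [3.17, -0.09]]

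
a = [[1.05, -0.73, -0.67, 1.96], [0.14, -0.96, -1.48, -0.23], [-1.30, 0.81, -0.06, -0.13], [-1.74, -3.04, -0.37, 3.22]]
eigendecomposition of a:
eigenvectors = [[(0.39-0.52j), 0.39+0.52j, 0.12+0.22j, 0.12-0.22j], [(-0.05-0.11j), -0.05+0.11j, -0.68+0.00j, (-0.68-0j)], [-0.07+0.28j, -0.07-0.28j, (0.12+0.51j), 0.12-0.51j], [0.69+0.00j, (0.69-0j), (-0.45+0.02j), (-0.45-0.02j)]]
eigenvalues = [(2.5+1.67j), (2.5-1.67j), (-0.88+1.07j), (-0.88-1.07j)]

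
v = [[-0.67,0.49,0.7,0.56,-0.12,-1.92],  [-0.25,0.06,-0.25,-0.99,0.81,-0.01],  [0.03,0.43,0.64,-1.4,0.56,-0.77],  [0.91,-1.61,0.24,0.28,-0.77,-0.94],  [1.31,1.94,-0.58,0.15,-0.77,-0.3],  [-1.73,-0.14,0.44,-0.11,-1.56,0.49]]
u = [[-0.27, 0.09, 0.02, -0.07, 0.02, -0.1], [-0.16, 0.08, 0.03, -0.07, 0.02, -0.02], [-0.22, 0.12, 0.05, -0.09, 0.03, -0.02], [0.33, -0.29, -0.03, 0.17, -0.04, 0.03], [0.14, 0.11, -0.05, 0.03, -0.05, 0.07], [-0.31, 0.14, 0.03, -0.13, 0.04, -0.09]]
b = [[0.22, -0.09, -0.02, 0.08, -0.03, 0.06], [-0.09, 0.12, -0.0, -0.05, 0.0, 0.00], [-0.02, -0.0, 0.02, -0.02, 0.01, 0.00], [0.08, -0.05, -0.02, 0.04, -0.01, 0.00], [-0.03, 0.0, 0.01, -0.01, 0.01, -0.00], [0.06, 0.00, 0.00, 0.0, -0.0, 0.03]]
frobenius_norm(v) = 5.28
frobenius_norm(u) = 0.79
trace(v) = 0.03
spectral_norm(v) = 2.87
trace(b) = 0.44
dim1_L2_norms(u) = [0.31, 0.2, 0.27, 0.47, 0.21, 0.38]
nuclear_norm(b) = 0.46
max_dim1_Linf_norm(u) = 0.33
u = v @ b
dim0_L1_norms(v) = [4.9, 4.67, 2.85, 3.49, 4.59, 4.43]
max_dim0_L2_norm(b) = 0.26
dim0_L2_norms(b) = [0.26, 0.16, 0.04, 0.1, 0.03, 0.07]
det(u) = 0.00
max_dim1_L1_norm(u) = 0.89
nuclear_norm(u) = 1.08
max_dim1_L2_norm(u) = 0.47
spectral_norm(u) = 0.75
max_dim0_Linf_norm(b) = 0.22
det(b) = -0.00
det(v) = -24.27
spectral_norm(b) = 0.32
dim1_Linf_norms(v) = [1.92, 0.99, 1.4, 1.61, 1.94, 1.73]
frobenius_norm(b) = 0.33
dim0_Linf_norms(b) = [0.22, 0.12, 0.02, 0.08, 0.03, 0.06]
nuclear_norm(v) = 11.93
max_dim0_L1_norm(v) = 4.9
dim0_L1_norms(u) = [1.43, 0.83, 0.21, 0.56, 0.2, 0.33]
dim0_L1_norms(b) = [0.5, 0.26, 0.07, 0.2, 0.06, 0.09]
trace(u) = -0.11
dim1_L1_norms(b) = [0.5, 0.26, 0.07, 0.2, 0.06, 0.09]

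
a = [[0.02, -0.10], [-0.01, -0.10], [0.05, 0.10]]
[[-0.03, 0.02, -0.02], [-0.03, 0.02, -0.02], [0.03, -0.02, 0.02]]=a @ [[-0.01,0.01,-0.01],[0.30,-0.19,0.17]]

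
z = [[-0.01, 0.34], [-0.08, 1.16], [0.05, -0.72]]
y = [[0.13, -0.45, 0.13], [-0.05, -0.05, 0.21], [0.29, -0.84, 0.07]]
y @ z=[[0.04, -0.57], [0.02, -0.23], [0.07, -0.93]]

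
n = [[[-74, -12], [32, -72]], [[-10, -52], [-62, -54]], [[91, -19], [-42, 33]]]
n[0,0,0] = -74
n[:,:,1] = [[-12, -72], [-52, -54], [-19, 33]]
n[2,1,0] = -42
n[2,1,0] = -42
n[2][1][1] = 33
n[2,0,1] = -19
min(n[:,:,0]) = -74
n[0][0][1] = -12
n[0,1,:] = [32, -72]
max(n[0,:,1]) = -12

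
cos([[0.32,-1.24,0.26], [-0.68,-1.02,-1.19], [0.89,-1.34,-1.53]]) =[[0.45, -0.09, -0.32], [0.18, -0.11, -0.72], [0.01, -0.57, -0.28]]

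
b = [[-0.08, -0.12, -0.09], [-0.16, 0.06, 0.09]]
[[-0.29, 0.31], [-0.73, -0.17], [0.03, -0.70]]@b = [[-0.03, 0.05, 0.05], [0.09, 0.08, 0.05], [0.11, -0.05, -0.07]]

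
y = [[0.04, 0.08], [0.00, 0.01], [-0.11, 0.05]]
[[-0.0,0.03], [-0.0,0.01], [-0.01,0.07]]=y @ [[0.03, -0.37], [-0.07, 0.57]]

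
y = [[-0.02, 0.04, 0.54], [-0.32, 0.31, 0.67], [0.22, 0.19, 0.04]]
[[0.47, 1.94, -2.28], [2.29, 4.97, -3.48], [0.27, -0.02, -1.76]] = y@[[-2.27, -4.61, -2.59], [3.96, 4.61, -5.44], [0.5, 3.08, -3.91]]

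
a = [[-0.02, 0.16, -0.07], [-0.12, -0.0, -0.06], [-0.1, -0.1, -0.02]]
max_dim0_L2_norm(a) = 0.19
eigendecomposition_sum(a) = [[(-0.02+0.07j), 0.09-0.03j, (-0.05+0.04j)], [-0.05-0.04j, (-0.01+0.08j), (-0.01-0.06j)], [-0.02-0.09j, (-0.08+0.09j), 0.03-0.08j]] + [[-0.02-0.07j, (0.09+0.03j), (-0.05-0.04j)], [-0.05+0.04j, (-0.01-0.08j), (-0.01+0.06j)], [(-0.02+0.09j), -0.08-0.09j, 0.03+0.08j]] + [[0.02+0.00j, -0.02-0.00j, 0.03+0.00j], [(-0.02-0j), 0.03+0.00j, -0.03-0.00j], [(-0.05-0j), (0.06+0j), -0.07-0.00j]]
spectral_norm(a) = 0.20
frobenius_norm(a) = 0.26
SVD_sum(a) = [[0.05, 0.15, -0.03],[-0.01, -0.02, 0.00],[-0.04, -0.11, 0.02]] + [[-0.07,0.01,-0.04], [-0.11,0.02,-0.07], [-0.06,0.01,-0.04]] + [[0.00, -0.0, -0.0], [-0.00, 0.00, 0.0], [0.0, -0.0, -0.00]]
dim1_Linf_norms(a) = [0.16, 0.12, 0.1]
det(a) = -0.00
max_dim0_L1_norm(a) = 0.26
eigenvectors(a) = [[(0.48+0.28j), 0.48-0.28j, (-0.35+0j)], [(-0.4+0.26j), (-0.4-0.26j), 0.38+0.00j], [-0.68+0.00j, -0.68-0.00j, 0.85+0.00j]]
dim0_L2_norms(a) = [0.16, 0.19, 0.09]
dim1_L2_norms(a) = [0.18, 0.13, 0.14]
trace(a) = -0.04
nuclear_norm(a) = 0.38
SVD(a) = [[0.78, 0.47, 0.4], [-0.13, 0.76, -0.63], [-0.61, 0.44, 0.66]] @ diag([0.19885561428780477, 0.1724494467618593, 0.004199163934458889]) @ [[0.31, 0.94, -0.18], [-0.84, 0.18, -0.51], [0.44, -0.30, -0.84]]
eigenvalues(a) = [(-0.01+0.08j), (-0.01-0.08j), (-0.02+0j)]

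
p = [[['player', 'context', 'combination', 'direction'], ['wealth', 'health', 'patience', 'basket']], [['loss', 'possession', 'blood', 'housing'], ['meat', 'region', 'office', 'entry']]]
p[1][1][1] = 'region'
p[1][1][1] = 'region'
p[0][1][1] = 'health'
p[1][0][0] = 'loss'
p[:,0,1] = ['context', 'possession']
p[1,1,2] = 'office'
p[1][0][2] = 'blood'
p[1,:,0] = ['loss', 'meat']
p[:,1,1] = ['health', 'region']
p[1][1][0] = 'meat'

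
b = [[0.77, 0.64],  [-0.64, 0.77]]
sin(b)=[[0.84,0.49], [-0.49,0.84]]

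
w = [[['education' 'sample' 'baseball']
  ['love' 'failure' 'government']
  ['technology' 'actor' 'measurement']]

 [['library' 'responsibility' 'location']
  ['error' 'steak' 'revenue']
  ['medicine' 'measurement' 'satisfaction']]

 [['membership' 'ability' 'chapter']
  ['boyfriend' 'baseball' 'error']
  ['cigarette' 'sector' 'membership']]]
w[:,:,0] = [['education', 'love', 'technology'], ['library', 'error', 'medicine'], ['membership', 'boyfriend', 'cigarette']]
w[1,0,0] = 'library'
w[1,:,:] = [['library', 'responsibility', 'location'], ['error', 'steak', 'revenue'], ['medicine', 'measurement', 'satisfaction']]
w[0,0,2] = 'baseball'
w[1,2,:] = ['medicine', 'measurement', 'satisfaction']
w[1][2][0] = 'medicine'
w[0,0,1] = 'sample'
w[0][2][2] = 'measurement'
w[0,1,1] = 'failure'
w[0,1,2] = 'government'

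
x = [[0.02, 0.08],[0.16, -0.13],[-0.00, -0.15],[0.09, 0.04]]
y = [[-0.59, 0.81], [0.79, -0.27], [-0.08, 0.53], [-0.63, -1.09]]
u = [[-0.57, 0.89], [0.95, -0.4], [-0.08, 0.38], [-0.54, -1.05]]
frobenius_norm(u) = 1.93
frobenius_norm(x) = 0.29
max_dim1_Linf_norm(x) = 0.16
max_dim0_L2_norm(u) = 1.48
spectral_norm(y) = 1.48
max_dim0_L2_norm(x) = 0.22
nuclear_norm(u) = 2.71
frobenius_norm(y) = 1.89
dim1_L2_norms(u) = [1.06, 1.03, 0.39, 1.18]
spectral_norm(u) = 1.53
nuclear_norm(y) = 2.66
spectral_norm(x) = 0.24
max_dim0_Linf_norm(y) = 1.09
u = x + y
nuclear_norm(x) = 0.39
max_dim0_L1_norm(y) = 2.7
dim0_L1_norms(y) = [2.09, 2.7]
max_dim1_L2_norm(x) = 0.21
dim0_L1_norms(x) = [0.27, 0.4]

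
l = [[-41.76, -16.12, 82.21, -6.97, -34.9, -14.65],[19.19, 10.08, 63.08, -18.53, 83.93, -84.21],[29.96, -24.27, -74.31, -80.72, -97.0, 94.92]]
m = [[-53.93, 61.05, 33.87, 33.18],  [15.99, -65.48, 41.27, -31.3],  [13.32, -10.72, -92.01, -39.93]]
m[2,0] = 13.32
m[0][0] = -53.93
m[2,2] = -92.01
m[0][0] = -53.93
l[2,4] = -97.0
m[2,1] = -10.72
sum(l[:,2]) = 70.97999999999999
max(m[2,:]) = 13.32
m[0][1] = 61.05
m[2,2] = -92.01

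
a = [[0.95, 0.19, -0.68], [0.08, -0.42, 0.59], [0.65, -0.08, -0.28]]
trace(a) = 0.25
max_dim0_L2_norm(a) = 1.15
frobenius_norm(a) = 1.56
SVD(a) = [[-0.84, -0.07, -0.53], [0.26, -0.92, -0.29], [-0.47, -0.38, 0.79]] @ diag([1.4037111099484831, 0.6824985850488218, 0.05468821823349527]) @ [[-0.77, -0.17, 0.61], [-0.57, 0.59, -0.57], [-0.27, -0.79, -0.55]]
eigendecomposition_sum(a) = [[(0.84-0j),0.21-0.00j,-0.53+0.00j], [(0.44-0j),0.11-0.00j,(-0.28+0j)], [(0.61-0j),(0.15-0j),-0.39+0.00j]] + [[0.06-0.06j, -0.01-0.07j, -0.07+0.13j], [(-0.18-0.24j), -0.26-0.01j, 0.44+0.34j], [0.02-0.18j, -0.12-0.11j, 0.06+0.33j]] + [[(0.06+0.06j), -0.01+0.07j, (-0.07-0.13j)], [(-0.18+0.24j), (-0.26+0.01j), 0.44-0.34j], [(0.02+0.18j), (-0.12+0.11j), (0.06-0.33j)]]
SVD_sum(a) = [[0.91, 0.20, -0.72], [-0.29, -0.06, 0.23], [0.51, 0.11, -0.4]] + [[0.03,-0.03,0.03],  [0.36,-0.37,0.36],  [0.15,-0.16,0.15]] + [[0.01,0.02,0.02], [0.00,0.01,0.01], [-0.01,-0.03,-0.02]]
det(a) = 0.05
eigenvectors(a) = [[-0.74+0.00j, (0.03+0.22j), (0.03-0.22j)],[-0.39+0.00j, (0.83+0j), (0.83-0j)],[(-0.54+0j), 0.37+0.35j, 0.37-0.35j]]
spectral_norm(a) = 1.40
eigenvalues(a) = [(0.55+0j), (-0.15+0.27j), (-0.15-0.27j)]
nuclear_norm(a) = 2.14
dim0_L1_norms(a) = [1.68, 0.69, 1.55]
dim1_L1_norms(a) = [1.82, 1.09, 1.01]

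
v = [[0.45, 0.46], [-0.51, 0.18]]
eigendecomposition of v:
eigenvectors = [[(-0.19-0.66j), (-0.19+0.66j)], [(0.73+0j), (0.73-0j)]]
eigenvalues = [(0.31+0.47j), (0.31-0.47j)]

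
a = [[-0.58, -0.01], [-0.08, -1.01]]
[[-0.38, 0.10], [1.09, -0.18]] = a @ [[0.68, -0.17],[-1.13, 0.19]]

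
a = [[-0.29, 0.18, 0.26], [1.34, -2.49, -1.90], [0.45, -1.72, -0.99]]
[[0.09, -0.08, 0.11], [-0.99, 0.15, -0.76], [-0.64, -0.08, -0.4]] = a@[[0.09, 0.2, -0.3], [0.24, 0.24, 0.18], [0.27, -0.25, -0.05]]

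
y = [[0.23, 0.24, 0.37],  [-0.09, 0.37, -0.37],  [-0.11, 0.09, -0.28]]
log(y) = [[0.17-8.04j,-0.83+11.30j,(8.41-27.51j)], [-1.04+2.04j,-0.01-2.87j,(-3.98+6.98j)], [-1.62+4.11j,1.85-5.77j,-8.01+14.05j]]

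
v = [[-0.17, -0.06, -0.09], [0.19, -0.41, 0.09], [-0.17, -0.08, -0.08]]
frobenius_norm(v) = 0.54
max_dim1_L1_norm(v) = 0.69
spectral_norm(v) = 0.46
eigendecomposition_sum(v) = [[-0.09+0.11j, (-0.03-0.1j), (-0.04+0.05j)],[0.09+0.27j, (-0.21-0.06j), 0.05+0.14j],[-0.08+0.12j, -0.04-0.10j, -0.04+0.06j]] + [[-0.09-0.11j, -0.03+0.10j, -0.04-0.05j], [0.09-0.27j, -0.21+0.06j, 0.05-0.14j], [-0.08-0.12j, -0.04+0.10j, -0.04-0.06j]] + [[0.00-0.00j, 0.00+0.00j, -0.00-0.00j], [0.00-0.00j, 0.00+0.00j, -0.00-0.00j], [-0.00+0.00j, -0.00-0.00j, 0j]]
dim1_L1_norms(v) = [0.32, 0.69, 0.33]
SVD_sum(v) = [[-0.02, 0.04, -0.01], [0.22, -0.39, 0.1], [-0.01, 0.03, -0.01]] + [[-0.15, -0.10, -0.07], [-0.03, -0.02, -0.01], [-0.15, -0.11, -0.08]] + [[0.00, 0.0, -0.0], [0.0, 0.00, -0.0], [-0.00, -0.00, 0.0]]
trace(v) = -0.66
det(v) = 0.00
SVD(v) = [[-0.11, -0.69, -0.72],[0.99, -0.12, -0.03],[-0.06, -0.71, 0.7]] @ diag([0.4630355367312888, 0.2831189628557203, 0.0064610057629233145]) @ [[0.47,-0.85,0.22], [0.76,0.52,0.38], [-0.44,-0.01,0.9]]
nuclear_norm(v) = 0.75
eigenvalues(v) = [(-0.33+0.11j), (-0.33-0.11j), (0.01+0j)]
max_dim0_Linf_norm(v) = 0.41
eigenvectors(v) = [[(-0.21-0.33j), -0.21+0.33j, -0.45+0.00j], [-0.82+0.00j, (-0.82-0j), -0.01+0.00j], [-0.25-0.33j, -0.25+0.33j, (0.89+0j)]]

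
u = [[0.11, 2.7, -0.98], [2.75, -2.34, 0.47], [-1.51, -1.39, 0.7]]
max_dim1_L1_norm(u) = 5.56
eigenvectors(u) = [[-0.53, 0.62, 0.12],[0.84, 0.28, 0.33],[0.08, -0.73, 0.93]]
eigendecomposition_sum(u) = [[-1.32, 1.75, -0.45], [2.10, -2.77, 0.71], [0.19, -0.26, 0.07]] + [[1.43, 0.95, -0.53],[0.65, 0.43, -0.24],[-1.71, -1.13, 0.63]] + [[0.00, 0.00, 0.0], [0.00, 0.00, 0.00], [0.0, 0.0, 0.0]]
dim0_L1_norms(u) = [4.37, 6.43, 2.15]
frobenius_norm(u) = 5.12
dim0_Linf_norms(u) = [2.75, 2.7, 0.98]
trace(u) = -1.53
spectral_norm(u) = 4.25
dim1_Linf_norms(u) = [2.7, 2.75, 1.51]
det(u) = -0.01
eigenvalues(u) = [-4.03, 2.5, 0.0]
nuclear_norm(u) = 7.11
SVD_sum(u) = [[-1.09, 2.2, -0.64], [1.43, -2.89, 0.84], [0.31, -0.64, 0.19]] + [[1.2, 0.5, -0.34], [1.32, 0.55, -0.37], [-1.83, -0.76, 0.51]] + [[0.0, 0.0, 0.0], [0.00, 0.0, 0.00], [0.0, 0.00, 0.0]]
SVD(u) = [[0.6, 0.47, 0.65], [-0.78, 0.52, 0.35], [-0.17, -0.71, 0.68]] @ diag([4.251584315238356, 2.8544228178154976, 0.001089749253303191]) @ [[-0.43, 0.87, -0.25], [0.89, 0.37, -0.25], [0.12, 0.33, 0.93]]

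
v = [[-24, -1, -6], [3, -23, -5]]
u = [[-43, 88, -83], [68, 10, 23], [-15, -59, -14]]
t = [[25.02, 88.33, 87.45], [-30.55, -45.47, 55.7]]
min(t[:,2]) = 55.7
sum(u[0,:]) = -38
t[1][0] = -30.55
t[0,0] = 25.02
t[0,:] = [25.02, 88.33, 87.45]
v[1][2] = -5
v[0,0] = -24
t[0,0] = 25.02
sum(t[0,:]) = 200.8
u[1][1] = 10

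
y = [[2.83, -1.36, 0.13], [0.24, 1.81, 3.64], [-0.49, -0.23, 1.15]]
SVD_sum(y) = [[0.08, -0.36, -0.69],  [-0.39, 1.85, 3.55],  [-0.09, 0.44, 0.85]] + [[2.78, -0.95, 0.8], [0.56, -0.19, 0.16], [-0.07, 0.02, -0.02]] + [[-0.02, -0.05, 0.02], [0.07, 0.16, -0.07], [-0.33, -0.69, 0.32]]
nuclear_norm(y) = 8.17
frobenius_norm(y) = 5.30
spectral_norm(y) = 4.21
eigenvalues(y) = [(3.25+0j), (1.27+1.35j), (1.27-1.35j)]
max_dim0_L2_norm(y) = 3.82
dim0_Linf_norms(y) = [2.83, 1.81, 3.64]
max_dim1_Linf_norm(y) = 3.64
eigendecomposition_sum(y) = [[(2.19+0j), -1.63+0.00j, -2.69+0.00j], [(-0.72-0j), 0.54+0.00j, (0.89+0j)], [(-0.43-0j), 0.32+0.00j, (0.53+0j)]] + [[(0.32+0.11j), (0.14+0.51j), 1.41-0.27j], [0.48-0.17j, 0.64+0.46j, 1.38-1.64j], [(-0.03+0.2j), (-0.28+0.13j), (0.31+0.77j)]] + [[0.32-0.11j, 0.14-0.51j, 1.41+0.27j],[(0.48+0.17j), 0.64-0.46j, (1.38+1.64j)],[-0.03-0.20j, (-0.28-0.13j), (0.31-0.77j)]]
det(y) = 11.17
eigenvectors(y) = [[-0.93+0.00j, -0.41-0.33j, (-0.41+0.33j)], [(0.31+0j), (-0.79+0j), -0.79-0.00j], [0.18+0.00j, 0.14-0.27j, 0.14+0.27j]]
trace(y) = 5.79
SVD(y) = [[-0.19, 0.98, -0.07], [0.96, 0.20, 0.22], [0.23, -0.02, -0.97]] @ diag([4.208164837759491, 3.1039270220123747, 0.855093994988882]) @ [[-0.1, 0.46, 0.88], [0.91, -0.31, 0.26], [0.4, 0.83, -0.39]]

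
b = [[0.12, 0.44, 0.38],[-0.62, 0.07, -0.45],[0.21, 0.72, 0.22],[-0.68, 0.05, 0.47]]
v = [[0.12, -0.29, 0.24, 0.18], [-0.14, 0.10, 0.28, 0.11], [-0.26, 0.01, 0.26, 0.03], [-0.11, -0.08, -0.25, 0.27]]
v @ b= [[0.12, 0.21, 0.31],[-0.09, 0.15, 0.02],[-0.00, 0.08, -0.03],[-0.20, -0.22, 0.07]]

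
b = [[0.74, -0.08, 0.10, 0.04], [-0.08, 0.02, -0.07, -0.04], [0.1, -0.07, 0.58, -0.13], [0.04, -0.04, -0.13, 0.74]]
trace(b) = 2.08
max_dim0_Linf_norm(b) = 0.74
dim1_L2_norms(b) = [0.75, 0.12, 0.61, 0.75]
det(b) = 0.00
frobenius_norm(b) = 1.23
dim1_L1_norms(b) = [0.96, 0.21, 0.88, 0.95]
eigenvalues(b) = [0.0, 0.47, 0.79, 0.82]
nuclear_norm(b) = 2.08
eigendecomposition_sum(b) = [[0.00, 0.0, 0.00, 0.00], [0.0, 0.0, 0.00, 0.00], [0.00, 0.0, 0.00, 0.0], [0.0, 0.00, 0.0, 0.00]] + [[0.07, 0.02, -0.15, -0.08], [0.02, 0.0, -0.04, -0.02], [-0.15, -0.04, 0.31, 0.16], [-0.08, -0.02, 0.16, 0.09]] + [[0.51, -0.08, 0.04, 0.37],[-0.08, 0.01, -0.01, -0.05],[0.04, -0.01, 0.0, 0.03],[0.37, -0.05, 0.03, 0.26]] + [[0.15,-0.02,0.20,-0.25], [-0.02,0.0,-0.03,0.03], [0.20,-0.03,0.27,-0.33], [-0.25,0.03,-0.33,0.39]]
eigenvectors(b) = [[-0.09, 0.39, -0.81, -0.43], [-0.99, 0.09, 0.12, 0.06], [-0.12, -0.81, -0.07, -0.57], [-0.07, -0.43, -0.57, 0.69]]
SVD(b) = [[0.43,0.81,-0.39,0.09],[-0.06,-0.12,-0.09,0.99],[0.57,0.07,0.81,0.12],[-0.69,0.57,0.43,0.07]] @ diag([0.8194065073057242, 0.7889363193624613, 0.4700530678780213, 0.001604105453793059]) @ [[0.43,-0.06,0.57,-0.69], [0.81,-0.12,0.07,0.57], [-0.39,-0.09,0.81,0.43], [0.09,0.99,0.12,0.07]]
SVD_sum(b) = [[0.15, -0.02, 0.2, -0.25], [-0.02, 0.0, -0.03, 0.03], [0.2, -0.03, 0.27, -0.33], [-0.25, 0.03, -0.33, 0.39]] + [[0.51, -0.08, 0.04, 0.37], [-0.08, 0.01, -0.01, -0.05], [0.04, -0.01, 0.0, 0.03], [0.37, -0.05, 0.03, 0.26]] + [[0.07, 0.02, -0.15, -0.08],  [0.02, 0.0, -0.04, -0.02],  [-0.15, -0.04, 0.31, 0.16],  [-0.08, -0.02, 0.16, 0.09]] + [[0.00, 0.0, 0.00, 0.0], [0.00, 0.00, 0.0, 0.00], [0.00, 0.00, 0.00, 0.0], [0.0, 0.0, 0.00, 0.0]]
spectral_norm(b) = 0.82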